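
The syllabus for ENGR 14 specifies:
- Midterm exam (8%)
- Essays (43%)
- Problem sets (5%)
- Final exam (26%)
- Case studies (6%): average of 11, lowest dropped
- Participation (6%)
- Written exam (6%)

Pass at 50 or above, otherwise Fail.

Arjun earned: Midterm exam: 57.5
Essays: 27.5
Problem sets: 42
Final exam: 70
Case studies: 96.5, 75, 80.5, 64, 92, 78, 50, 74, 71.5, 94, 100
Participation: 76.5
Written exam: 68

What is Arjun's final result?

Case studies: drop 50 → average of remaining 10 = 825.5/10 = 82.55
Weighted total:
  Midterm exam 57.5 × 0.08 = 4.6
  Essays 27.5 × 0.43 = 11.825
  Problem sets 42 × 0.05 = 2.1
  Final exam 70 × 0.26 = 18.2
  Case studies 82.55 × 0.06 = 4.953
  Participation 76.5 × 0.06 = 4.59
  Written exam 68 × 0.06 = 4.08
Sum = 50.348
50.348 ≥ 50 → Pass

Pass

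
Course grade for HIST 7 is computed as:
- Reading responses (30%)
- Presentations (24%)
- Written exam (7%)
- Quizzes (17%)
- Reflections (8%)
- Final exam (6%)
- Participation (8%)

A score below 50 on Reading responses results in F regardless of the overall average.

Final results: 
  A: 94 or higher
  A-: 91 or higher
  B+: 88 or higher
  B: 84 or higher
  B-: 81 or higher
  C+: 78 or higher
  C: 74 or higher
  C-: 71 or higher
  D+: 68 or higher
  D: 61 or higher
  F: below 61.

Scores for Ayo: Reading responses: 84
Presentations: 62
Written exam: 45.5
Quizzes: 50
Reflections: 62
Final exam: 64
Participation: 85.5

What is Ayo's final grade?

Reading responses score 84 ≥ 50: minimum met.
Weighted total:
  Reading responses 84 × 0.3 = 25.2
  Presentations 62 × 0.24 = 14.88
  Written exam 45.5 × 0.07 = 3.185
  Quizzes 50 × 0.17 = 8.5
  Reflections 62 × 0.08 = 4.96
  Final exam 64 × 0.06 = 3.84
  Participation 85.5 × 0.08 = 6.84
Sum = 67.405
67.405 is ≥ 61 and < 68 → D

D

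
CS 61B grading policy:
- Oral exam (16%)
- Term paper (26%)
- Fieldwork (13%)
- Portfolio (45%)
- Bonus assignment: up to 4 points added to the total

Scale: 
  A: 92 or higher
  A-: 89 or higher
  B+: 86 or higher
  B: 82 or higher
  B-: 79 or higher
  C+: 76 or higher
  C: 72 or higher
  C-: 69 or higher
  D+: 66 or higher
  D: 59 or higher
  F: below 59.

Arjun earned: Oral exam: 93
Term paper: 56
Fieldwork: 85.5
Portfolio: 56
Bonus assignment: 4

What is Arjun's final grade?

Weighted total:
  Oral exam 93 × 0.16 = 14.88
  Term paper 56 × 0.26 = 14.56
  Fieldwork 85.5 × 0.13 = 11.115
  Portfolio 56 × 0.45 = 25.2
Sum = 65.755
Bonus assignment: 65.755 + 4 = 69.755
69.755 is ≥ 69 and < 72 → C-

C-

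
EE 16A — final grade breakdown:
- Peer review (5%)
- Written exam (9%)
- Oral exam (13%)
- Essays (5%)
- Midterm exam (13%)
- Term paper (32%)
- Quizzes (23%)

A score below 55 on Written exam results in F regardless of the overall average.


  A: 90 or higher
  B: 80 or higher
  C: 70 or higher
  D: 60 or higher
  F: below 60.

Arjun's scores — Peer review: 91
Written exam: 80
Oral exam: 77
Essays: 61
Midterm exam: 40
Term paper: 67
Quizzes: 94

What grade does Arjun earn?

Written exam score 80 ≥ 55: minimum met.
Weighted total:
  Peer review 91 × 0.05 = 4.55
  Written exam 80 × 0.09 = 7.2
  Oral exam 77 × 0.13 = 10.01
  Essays 61 × 0.05 = 3.05
  Midterm exam 40 × 0.13 = 5.2
  Term paper 67 × 0.32 = 21.44
  Quizzes 94 × 0.23 = 21.62
Sum = 73.07
73.07 is ≥ 70 and < 80 → C

C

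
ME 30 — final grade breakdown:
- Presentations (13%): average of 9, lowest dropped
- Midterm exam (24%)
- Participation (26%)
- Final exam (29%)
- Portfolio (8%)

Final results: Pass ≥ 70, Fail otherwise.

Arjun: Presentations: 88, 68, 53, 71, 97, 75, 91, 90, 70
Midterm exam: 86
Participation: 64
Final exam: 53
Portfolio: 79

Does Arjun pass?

Presentations: drop 53 → average of remaining 8 = 650/8 = 81.25
Weighted total:
  Presentations 81.25 × 0.13 = 10.5625
  Midterm exam 86 × 0.24 = 20.64
  Participation 64 × 0.26 = 16.64
  Final exam 53 × 0.29 = 15.37
  Portfolio 79 × 0.08 = 6.32
Sum = 69.5325
69.5325 < 70 → Fail

Fail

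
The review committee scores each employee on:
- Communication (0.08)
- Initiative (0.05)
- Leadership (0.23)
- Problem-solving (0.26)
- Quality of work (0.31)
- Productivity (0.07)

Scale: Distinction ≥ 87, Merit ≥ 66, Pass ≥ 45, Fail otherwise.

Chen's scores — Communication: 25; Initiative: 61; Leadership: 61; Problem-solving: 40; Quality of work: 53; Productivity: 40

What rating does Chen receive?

Weighted total:
  Communication 25 × 0.08 = 2
  Initiative 61 × 0.05 = 3.05
  Leadership 61 × 0.23 = 14.03
  Problem-solving 40 × 0.26 = 10.4
  Quality of work 53 × 0.31 = 16.43
  Productivity 40 × 0.07 = 2.8
Sum = 48.71
48.71 is ≥ 45 and < 66 → Pass

Pass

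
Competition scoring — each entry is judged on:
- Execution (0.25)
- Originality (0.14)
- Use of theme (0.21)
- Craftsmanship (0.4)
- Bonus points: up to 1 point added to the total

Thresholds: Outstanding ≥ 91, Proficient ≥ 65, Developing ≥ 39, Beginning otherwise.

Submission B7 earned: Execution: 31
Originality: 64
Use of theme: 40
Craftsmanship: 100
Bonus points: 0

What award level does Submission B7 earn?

Weighted total:
  Execution 31 × 0.25 = 7.75
  Originality 64 × 0.14 = 8.96
  Use of theme 40 × 0.21 = 8.4
  Craftsmanship 100 × 0.4 = 40
Sum = 65.11
Bonus points: 65.11 + 0 = 65.11
65.11 is ≥ 65 and < 91 → Proficient

Proficient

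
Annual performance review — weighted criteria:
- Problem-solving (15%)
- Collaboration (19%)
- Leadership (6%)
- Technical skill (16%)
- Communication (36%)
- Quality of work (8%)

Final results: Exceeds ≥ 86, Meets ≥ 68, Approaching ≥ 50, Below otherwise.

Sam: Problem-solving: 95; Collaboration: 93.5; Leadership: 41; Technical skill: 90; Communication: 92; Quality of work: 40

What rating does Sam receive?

Weighted total:
  Problem-solving 95 × 0.15 = 14.25
  Collaboration 93.5 × 0.19 = 17.765
  Leadership 41 × 0.06 = 2.46
  Technical skill 90 × 0.16 = 14.4
  Communication 92 × 0.36 = 33.12
  Quality of work 40 × 0.08 = 3.2
Sum = 85.195
85.195 is ≥ 68 and < 86 → Meets

Meets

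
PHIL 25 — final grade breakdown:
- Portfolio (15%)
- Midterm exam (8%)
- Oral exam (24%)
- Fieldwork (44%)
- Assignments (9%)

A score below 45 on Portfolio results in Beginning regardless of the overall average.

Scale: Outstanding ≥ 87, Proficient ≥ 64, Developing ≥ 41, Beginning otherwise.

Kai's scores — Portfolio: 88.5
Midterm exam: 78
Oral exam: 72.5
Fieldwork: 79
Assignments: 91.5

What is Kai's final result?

Proficient

Portfolio score 88.5 ≥ 45: minimum met.
Weighted total:
  Portfolio 88.5 × 0.15 = 13.275
  Midterm exam 78 × 0.08 = 6.24
  Oral exam 72.5 × 0.24 = 17.4
  Fieldwork 79 × 0.44 = 34.76
  Assignments 91.5 × 0.09 = 8.235
Sum = 79.91
79.91 is ≥ 64 and < 87 → Proficient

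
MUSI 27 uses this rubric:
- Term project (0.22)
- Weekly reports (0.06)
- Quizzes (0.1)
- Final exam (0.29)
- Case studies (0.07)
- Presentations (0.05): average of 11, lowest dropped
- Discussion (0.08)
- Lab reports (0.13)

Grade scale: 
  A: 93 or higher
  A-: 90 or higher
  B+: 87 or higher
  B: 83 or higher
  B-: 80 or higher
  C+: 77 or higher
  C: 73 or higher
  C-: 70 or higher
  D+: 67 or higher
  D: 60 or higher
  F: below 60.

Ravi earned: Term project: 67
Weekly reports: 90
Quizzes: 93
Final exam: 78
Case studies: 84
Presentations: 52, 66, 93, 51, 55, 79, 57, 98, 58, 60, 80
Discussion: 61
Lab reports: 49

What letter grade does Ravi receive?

Presentations: drop 51 → average of remaining 10 = 698/10 = 69.8
Weighted total:
  Term project 67 × 0.22 = 14.74
  Weekly reports 90 × 0.06 = 5.4
  Quizzes 93 × 0.1 = 9.3
  Final exam 78 × 0.29 = 22.62
  Case studies 84 × 0.07 = 5.88
  Presentations 69.8 × 0.05 = 3.49
  Discussion 61 × 0.08 = 4.88
  Lab reports 49 × 0.13 = 6.37
Sum = 72.68
72.68 is ≥ 70 and < 73 → C-

C-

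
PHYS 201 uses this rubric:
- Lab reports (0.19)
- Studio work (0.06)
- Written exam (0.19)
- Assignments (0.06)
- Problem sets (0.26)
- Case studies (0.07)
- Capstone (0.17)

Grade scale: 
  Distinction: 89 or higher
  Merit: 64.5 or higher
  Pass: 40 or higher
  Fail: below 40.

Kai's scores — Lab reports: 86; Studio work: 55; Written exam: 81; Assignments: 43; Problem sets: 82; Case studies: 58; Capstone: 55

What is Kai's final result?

Merit

Weighted total:
  Lab reports 86 × 0.19 = 16.34
  Studio work 55 × 0.06 = 3.3
  Written exam 81 × 0.19 = 15.39
  Assignments 43 × 0.06 = 2.58
  Problem sets 82 × 0.26 = 21.32
  Case studies 58 × 0.07 = 4.06
  Capstone 55 × 0.17 = 9.35
Sum = 72.34
72.34 is ≥ 64.5 and < 89 → Merit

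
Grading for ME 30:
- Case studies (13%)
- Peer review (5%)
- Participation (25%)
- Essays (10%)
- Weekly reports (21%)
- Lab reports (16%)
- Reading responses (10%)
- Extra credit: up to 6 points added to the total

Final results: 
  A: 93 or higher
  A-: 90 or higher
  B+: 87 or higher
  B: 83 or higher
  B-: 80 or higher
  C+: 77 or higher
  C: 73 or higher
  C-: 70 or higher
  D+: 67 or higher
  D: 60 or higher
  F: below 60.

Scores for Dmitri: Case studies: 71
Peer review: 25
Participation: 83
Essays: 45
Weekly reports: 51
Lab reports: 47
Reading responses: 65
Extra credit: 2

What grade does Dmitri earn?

Weighted total:
  Case studies 71 × 0.13 = 9.23
  Peer review 25 × 0.05 = 1.25
  Participation 83 × 0.25 = 20.75
  Essays 45 × 0.1 = 4.5
  Weekly reports 51 × 0.21 = 10.71
  Lab reports 47 × 0.16 = 7.52
  Reading responses 65 × 0.1 = 6.5
Sum = 60.46
Extra credit: 60.46 + 2 = 62.46
62.46 is ≥ 60 and < 67 → D

D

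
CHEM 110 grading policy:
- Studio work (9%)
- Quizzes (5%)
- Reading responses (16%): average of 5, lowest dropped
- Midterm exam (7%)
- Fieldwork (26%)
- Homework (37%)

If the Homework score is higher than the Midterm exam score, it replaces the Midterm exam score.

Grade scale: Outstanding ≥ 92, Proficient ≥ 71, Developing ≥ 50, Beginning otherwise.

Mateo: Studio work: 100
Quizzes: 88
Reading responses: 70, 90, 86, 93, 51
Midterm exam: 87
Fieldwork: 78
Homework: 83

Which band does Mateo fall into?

Reading responses: drop 51 → average of remaining 4 = 339/4 = 84.75
Homework (83) ≤ Midterm exam (87), so Midterm exam stays at 87.
Weighted total:
  Studio work 100 × 0.09 = 9
  Quizzes 88 × 0.05 = 4.4
  Reading responses 84.75 × 0.16 = 13.56
  Midterm exam 87 × 0.07 = 6.09
  Fieldwork 78 × 0.26 = 20.28
  Homework 83 × 0.37 = 30.71
Sum = 84.04
84.04 is ≥ 71 and < 92 → Proficient

Proficient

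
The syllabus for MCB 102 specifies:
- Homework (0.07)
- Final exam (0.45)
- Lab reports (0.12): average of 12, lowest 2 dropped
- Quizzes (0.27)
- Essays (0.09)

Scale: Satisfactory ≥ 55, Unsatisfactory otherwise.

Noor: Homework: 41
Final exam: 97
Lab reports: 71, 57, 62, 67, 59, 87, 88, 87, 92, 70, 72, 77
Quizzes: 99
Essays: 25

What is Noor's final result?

Satisfactory

Lab reports: drop 57, 59 → average of remaining 10 = 773/10 = 77.3
Weighted total:
  Homework 41 × 0.07 = 2.87
  Final exam 97 × 0.45 = 43.65
  Lab reports 77.3 × 0.12 = 9.276
  Quizzes 99 × 0.27 = 26.73
  Essays 25 × 0.09 = 2.25
Sum = 84.776
84.776 ≥ 55 → Satisfactory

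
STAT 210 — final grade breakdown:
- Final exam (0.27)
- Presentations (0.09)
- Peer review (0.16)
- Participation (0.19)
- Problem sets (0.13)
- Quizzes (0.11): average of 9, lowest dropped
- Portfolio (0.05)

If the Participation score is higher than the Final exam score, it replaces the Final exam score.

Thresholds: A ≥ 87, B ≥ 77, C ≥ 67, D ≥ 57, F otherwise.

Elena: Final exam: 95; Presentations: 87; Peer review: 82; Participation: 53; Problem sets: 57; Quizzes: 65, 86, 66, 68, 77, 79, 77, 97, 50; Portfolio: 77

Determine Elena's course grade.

Quizzes: drop 50 → average of remaining 8 = 615/8 = 76.875
Participation (53) ≤ Final exam (95), so Final exam stays at 95.
Weighted total:
  Final exam 95 × 0.27 = 25.65
  Presentations 87 × 0.09 = 7.83
  Peer review 82 × 0.16 = 13.12
  Participation 53 × 0.19 = 10.07
  Problem sets 57 × 0.13 = 7.41
  Quizzes 76.875 × 0.11 = 8.45625
  Portfolio 77 × 0.05 = 3.85
Sum = 76.38625
76.38625 is ≥ 67 and < 77 → C

C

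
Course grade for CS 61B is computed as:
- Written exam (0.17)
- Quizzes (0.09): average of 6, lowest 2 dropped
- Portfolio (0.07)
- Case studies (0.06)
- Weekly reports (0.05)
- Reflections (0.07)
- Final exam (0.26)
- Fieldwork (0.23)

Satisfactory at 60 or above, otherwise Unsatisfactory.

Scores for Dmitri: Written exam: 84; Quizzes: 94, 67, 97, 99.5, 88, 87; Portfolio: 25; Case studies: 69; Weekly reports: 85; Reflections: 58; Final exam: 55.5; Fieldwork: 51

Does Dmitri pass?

Quizzes: drop 67, 87 → average of remaining 4 = 378.5/4 = 94.625
Weighted total:
  Written exam 84 × 0.17 = 14.28
  Quizzes 94.625 × 0.09 = 8.51625
  Portfolio 25 × 0.07 = 1.75
  Case studies 69 × 0.06 = 4.14
  Weekly reports 85 × 0.05 = 4.25
  Reflections 58 × 0.07 = 4.06
  Final exam 55.5 × 0.26 = 14.43
  Fieldwork 51 × 0.23 = 11.73
Sum = 63.15625
63.15625 ≥ 60 → Satisfactory

Satisfactory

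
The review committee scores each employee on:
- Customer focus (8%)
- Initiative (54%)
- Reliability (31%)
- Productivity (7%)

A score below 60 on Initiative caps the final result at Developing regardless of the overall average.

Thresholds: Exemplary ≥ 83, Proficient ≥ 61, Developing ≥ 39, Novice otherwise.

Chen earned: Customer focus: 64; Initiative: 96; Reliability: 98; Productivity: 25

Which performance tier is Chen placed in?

Initiative score 96 ≥ 60: minimum met.
Weighted total:
  Customer focus 64 × 0.08 = 5.12
  Initiative 96 × 0.54 = 51.84
  Reliability 98 × 0.31 = 30.38
  Productivity 25 × 0.07 = 1.75
Sum = 89.09
89.09 ≥ 83 → Exemplary

Exemplary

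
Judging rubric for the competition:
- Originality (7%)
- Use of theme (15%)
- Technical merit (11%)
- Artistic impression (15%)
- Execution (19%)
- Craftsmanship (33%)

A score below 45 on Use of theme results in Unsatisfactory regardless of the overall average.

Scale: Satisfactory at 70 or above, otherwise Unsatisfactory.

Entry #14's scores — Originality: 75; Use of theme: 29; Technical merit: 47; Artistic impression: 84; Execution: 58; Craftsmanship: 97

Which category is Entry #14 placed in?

Unsatisfactory

Use of theme score 29 < 45: minimum not met.
Weighted total:
  Originality 75 × 0.07 = 5.25
  Use of theme 29 × 0.15 = 4.35
  Technical merit 47 × 0.11 = 5.17
  Artistic impression 84 × 0.15 = 12.6
  Execution 58 × 0.19 = 11.02
  Craftsmanship 97 × 0.33 = 32.01
Sum = 70.4
Because the Use of theme minimum was not met, the result is Unsatisfactory.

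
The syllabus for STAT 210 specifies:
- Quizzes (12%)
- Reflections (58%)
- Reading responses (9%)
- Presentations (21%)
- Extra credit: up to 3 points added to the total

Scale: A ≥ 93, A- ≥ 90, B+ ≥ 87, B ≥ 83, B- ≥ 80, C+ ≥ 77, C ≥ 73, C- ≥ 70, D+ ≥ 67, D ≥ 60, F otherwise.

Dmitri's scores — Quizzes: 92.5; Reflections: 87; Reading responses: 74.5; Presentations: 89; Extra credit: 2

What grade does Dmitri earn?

B+

Weighted total:
  Quizzes 92.5 × 0.12 = 11.1
  Reflections 87 × 0.58 = 50.46
  Reading responses 74.5 × 0.09 = 6.705
  Presentations 89 × 0.21 = 18.69
Sum = 86.955
Extra credit: 86.955 + 2 = 88.955
88.955 is ≥ 87 and < 90 → B+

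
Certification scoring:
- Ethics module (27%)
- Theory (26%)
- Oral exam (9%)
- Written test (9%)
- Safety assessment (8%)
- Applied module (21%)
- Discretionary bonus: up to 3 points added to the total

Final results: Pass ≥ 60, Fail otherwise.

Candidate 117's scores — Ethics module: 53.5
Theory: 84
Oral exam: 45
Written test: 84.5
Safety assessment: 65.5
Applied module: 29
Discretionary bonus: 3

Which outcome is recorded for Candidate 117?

Weighted total:
  Ethics module 53.5 × 0.27 = 14.445
  Theory 84 × 0.26 = 21.84
  Oral exam 45 × 0.09 = 4.05
  Written test 84.5 × 0.09 = 7.605
  Safety assessment 65.5 × 0.08 = 5.24
  Applied module 29 × 0.21 = 6.09
Sum = 59.27
Discretionary bonus: 59.27 + 3 = 62.27
62.27 ≥ 60 → Pass

Pass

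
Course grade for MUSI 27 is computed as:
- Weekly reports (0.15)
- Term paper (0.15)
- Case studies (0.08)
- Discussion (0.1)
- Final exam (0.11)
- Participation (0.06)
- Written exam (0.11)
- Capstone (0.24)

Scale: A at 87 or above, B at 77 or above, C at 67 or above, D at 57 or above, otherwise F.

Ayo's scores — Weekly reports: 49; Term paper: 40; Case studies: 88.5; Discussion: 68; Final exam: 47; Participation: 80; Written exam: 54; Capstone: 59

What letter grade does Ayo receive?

D

Weighted total:
  Weekly reports 49 × 0.15 = 7.35
  Term paper 40 × 0.15 = 6
  Case studies 88.5 × 0.08 = 7.08
  Discussion 68 × 0.1 = 6.8
  Final exam 47 × 0.11 = 5.17
  Participation 80 × 0.06 = 4.8
  Written exam 54 × 0.11 = 5.94
  Capstone 59 × 0.24 = 14.16
Sum = 57.3
57.3 is ≥ 57 and < 67 → D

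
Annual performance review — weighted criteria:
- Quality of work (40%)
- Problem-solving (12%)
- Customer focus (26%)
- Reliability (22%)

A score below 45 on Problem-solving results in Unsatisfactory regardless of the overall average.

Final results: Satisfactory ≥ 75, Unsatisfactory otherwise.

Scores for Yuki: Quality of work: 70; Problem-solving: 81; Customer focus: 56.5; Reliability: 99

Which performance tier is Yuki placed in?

Unsatisfactory

Problem-solving score 81 ≥ 45: minimum met.
Weighted total:
  Quality of work 70 × 0.4 = 28
  Problem-solving 81 × 0.12 = 9.72
  Customer focus 56.5 × 0.26 = 14.69
  Reliability 99 × 0.22 = 21.78
Sum = 74.19
74.19 < 75 → Unsatisfactory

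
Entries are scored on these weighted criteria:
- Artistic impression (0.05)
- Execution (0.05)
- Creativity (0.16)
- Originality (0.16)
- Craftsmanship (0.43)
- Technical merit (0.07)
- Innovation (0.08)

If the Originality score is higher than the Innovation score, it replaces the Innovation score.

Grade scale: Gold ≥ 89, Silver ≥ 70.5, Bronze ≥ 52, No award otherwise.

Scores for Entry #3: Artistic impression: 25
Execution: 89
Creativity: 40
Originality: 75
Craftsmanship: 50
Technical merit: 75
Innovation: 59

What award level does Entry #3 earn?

Bronze

Originality (75) > Innovation (59), so Innovation counts as 75.
Weighted total:
  Artistic impression 25 × 0.05 = 1.25
  Execution 89 × 0.05 = 4.45
  Creativity 40 × 0.16 = 6.4
  Originality 75 × 0.16 = 12
  Craftsmanship 50 × 0.43 = 21.5
  Technical merit 75 × 0.07 = 5.25
  Innovation 75 × 0.08 = 6
Sum = 56.85
56.85 is ≥ 52 and < 70.5 → Bronze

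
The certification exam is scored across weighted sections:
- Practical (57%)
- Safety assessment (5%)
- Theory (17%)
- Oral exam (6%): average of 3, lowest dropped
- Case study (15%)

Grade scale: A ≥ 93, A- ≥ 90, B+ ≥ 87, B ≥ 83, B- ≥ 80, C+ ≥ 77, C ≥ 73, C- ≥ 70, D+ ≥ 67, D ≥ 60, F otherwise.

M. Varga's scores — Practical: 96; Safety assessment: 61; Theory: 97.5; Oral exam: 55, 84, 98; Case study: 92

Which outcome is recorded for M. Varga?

Oral exam: drop 55 → average of remaining 2 = 182/2 = 91
Weighted total:
  Practical 96 × 0.57 = 54.72
  Safety assessment 61 × 0.05 = 3.05
  Theory 97.5 × 0.17 = 16.575
  Oral exam 91 × 0.06 = 5.46
  Case study 92 × 0.15 = 13.8
Sum = 93.605
93.605 ≥ 93 → A

A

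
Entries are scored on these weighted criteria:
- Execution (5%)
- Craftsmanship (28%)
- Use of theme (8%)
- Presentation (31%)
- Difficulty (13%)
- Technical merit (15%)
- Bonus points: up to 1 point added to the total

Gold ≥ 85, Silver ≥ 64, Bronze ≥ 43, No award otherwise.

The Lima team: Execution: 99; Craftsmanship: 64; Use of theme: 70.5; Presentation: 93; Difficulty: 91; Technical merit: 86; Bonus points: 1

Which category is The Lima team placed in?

Weighted total:
  Execution 99 × 0.05 = 4.95
  Craftsmanship 64 × 0.28 = 17.92
  Use of theme 70.5 × 0.08 = 5.64
  Presentation 93 × 0.31 = 28.83
  Difficulty 91 × 0.13 = 11.83
  Technical merit 86 × 0.15 = 12.9
Sum = 82.07
Bonus points: 82.07 + 1 = 83.07
83.07 is ≥ 64 and < 85 → Silver

Silver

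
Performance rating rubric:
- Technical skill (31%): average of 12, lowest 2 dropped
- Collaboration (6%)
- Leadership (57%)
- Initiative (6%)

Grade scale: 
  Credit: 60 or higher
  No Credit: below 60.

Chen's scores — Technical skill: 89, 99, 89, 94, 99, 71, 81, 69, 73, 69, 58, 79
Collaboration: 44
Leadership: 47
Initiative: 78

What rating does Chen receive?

Technical skill: drop 58, 69 → average of remaining 10 = 843/10 = 84.3
Weighted total:
  Technical skill 84.3 × 0.31 = 26.133
  Collaboration 44 × 0.06 = 2.64
  Leadership 47 × 0.57 = 26.79
  Initiative 78 × 0.06 = 4.68
Sum = 60.243
60.243 ≥ 60 → Credit

Credit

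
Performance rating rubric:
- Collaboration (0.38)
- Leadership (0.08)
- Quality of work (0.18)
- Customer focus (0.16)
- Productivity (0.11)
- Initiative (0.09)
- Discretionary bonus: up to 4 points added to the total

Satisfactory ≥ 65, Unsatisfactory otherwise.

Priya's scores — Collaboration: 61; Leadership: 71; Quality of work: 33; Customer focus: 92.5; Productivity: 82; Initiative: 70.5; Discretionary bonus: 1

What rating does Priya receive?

Weighted total:
  Collaboration 61 × 0.38 = 23.18
  Leadership 71 × 0.08 = 5.68
  Quality of work 33 × 0.18 = 5.94
  Customer focus 92.5 × 0.16 = 14.8
  Productivity 82 × 0.11 = 9.02
  Initiative 70.5 × 0.09 = 6.345
Sum = 64.965
Discretionary bonus: 64.965 + 1 = 65.965
65.965 ≥ 65 → Satisfactory

Satisfactory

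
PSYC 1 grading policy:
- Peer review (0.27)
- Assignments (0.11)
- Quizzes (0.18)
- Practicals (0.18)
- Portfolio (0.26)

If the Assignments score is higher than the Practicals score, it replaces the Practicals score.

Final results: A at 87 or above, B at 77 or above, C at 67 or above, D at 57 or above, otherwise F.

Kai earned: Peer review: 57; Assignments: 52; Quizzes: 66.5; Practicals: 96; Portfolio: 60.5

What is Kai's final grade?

D

Assignments (52) ≤ Practicals (96), so Practicals stays at 96.
Weighted total:
  Peer review 57 × 0.27 = 15.39
  Assignments 52 × 0.11 = 5.72
  Quizzes 66.5 × 0.18 = 11.97
  Practicals 96 × 0.18 = 17.28
  Portfolio 60.5 × 0.26 = 15.73
Sum = 66.09
66.09 is ≥ 57 and < 67 → D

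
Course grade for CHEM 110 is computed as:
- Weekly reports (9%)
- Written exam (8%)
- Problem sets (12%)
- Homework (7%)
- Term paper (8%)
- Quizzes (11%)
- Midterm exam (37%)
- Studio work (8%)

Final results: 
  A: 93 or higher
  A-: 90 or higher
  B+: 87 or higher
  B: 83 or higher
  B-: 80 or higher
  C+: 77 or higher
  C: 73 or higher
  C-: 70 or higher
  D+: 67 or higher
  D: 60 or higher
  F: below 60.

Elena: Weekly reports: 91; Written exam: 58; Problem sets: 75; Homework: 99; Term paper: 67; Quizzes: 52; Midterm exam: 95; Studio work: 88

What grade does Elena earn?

Weighted total:
  Weekly reports 91 × 0.09 = 8.19
  Written exam 58 × 0.08 = 4.64
  Problem sets 75 × 0.12 = 9
  Homework 99 × 0.07 = 6.93
  Term paper 67 × 0.08 = 5.36
  Quizzes 52 × 0.11 = 5.72
  Midterm exam 95 × 0.37 = 35.15
  Studio work 88 × 0.08 = 7.04
Sum = 82.03
82.03 is ≥ 80 and < 83 → B-

B-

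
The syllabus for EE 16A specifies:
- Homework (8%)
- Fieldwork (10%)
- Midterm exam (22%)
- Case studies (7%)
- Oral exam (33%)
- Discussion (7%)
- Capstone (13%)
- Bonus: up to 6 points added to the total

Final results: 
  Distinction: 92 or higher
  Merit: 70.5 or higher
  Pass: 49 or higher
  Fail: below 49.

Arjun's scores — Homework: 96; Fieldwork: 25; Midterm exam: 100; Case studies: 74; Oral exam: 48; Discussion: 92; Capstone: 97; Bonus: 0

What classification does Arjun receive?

Merit

Weighted total:
  Homework 96 × 0.08 = 7.68
  Fieldwork 25 × 0.1 = 2.5
  Midterm exam 100 × 0.22 = 22
  Case studies 74 × 0.07 = 5.18
  Oral exam 48 × 0.33 = 15.84
  Discussion 92 × 0.07 = 6.44
  Capstone 97 × 0.13 = 12.61
Sum = 72.25
Bonus: 72.25 + 0 = 72.25
72.25 is ≥ 70.5 and < 92 → Merit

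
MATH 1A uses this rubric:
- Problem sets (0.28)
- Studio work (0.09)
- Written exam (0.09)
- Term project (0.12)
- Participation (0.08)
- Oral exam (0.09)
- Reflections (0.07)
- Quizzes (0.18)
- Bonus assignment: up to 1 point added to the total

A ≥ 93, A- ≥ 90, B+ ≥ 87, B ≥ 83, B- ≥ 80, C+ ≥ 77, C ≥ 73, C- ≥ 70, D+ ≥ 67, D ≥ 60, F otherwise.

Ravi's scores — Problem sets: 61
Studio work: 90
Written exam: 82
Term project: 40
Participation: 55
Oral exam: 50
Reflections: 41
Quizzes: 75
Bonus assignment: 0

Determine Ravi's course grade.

D

Weighted total:
  Problem sets 61 × 0.28 = 17.08
  Studio work 90 × 0.09 = 8.1
  Written exam 82 × 0.09 = 7.38
  Term project 40 × 0.12 = 4.8
  Participation 55 × 0.08 = 4.4
  Oral exam 50 × 0.09 = 4.5
  Reflections 41 × 0.07 = 2.87
  Quizzes 75 × 0.18 = 13.5
Sum = 62.63
Bonus assignment: 62.63 + 0 = 62.63
62.63 is ≥ 60 and < 67 → D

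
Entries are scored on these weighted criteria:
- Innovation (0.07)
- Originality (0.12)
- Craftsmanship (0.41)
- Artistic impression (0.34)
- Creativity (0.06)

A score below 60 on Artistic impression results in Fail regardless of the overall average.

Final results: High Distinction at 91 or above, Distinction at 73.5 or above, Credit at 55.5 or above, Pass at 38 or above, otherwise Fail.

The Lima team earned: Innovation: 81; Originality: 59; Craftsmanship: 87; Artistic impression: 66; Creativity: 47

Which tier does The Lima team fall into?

Distinction

Artistic impression score 66 ≥ 60: minimum met.
Weighted total:
  Innovation 81 × 0.07 = 5.67
  Originality 59 × 0.12 = 7.08
  Craftsmanship 87 × 0.41 = 35.67
  Artistic impression 66 × 0.34 = 22.44
  Creativity 47 × 0.06 = 2.82
Sum = 73.68
73.68 is ≥ 73.5 and < 91 → Distinction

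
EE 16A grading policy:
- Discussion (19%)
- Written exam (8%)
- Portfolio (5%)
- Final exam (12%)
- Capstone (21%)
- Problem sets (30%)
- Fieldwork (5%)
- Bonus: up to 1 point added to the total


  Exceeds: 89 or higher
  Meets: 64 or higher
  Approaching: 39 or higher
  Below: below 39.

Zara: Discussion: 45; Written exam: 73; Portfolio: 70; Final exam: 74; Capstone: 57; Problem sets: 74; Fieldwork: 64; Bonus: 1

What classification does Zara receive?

Weighted total:
  Discussion 45 × 0.19 = 8.55
  Written exam 73 × 0.08 = 5.84
  Portfolio 70 × 0.05 = 3.5
  Final exam 74 × 0.12 = 8.88
  Capstone 57 × 0.21 = 11.97
  Problem sets 74 × 0.3 = 22.2
  Fieldwork 64 × 0.05 = 3.2
Sum = 64.14
Bonus: 64.14 + 1 = 65.14
65.14 is ≥ 64 and < 89 → Meets

Meets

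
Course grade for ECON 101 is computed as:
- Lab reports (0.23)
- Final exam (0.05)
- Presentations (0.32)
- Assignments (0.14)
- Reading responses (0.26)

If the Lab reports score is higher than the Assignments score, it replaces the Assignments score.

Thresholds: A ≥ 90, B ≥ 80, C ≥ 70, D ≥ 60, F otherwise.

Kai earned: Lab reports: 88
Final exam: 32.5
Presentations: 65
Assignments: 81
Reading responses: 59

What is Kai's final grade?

Lab reports (88) > Assignments (81), so Assignments counts as 88.
Weighted total:
  Lab reports 88 × 0.23 = 20.24
  Final exam 32.5 × 0.05 = 1.625
  Presentations 65 × 0.32 = 20.8
  Assignments 88 × 0.14 = 12.32
  Reading responses 59 × 0.26 = 15.34
Sum = 70.325
70.325 is ≥ 70 and < 80 → C

C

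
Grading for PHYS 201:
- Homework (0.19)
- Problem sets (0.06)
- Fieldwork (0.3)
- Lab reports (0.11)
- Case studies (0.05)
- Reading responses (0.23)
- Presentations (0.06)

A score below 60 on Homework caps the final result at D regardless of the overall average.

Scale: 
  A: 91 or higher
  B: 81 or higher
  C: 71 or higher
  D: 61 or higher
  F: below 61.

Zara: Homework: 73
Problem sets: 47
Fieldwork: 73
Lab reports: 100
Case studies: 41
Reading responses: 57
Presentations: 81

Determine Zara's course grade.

Homework score 73 ≥ 60: minimum met.
Weighted total:
  Homework 73 × 0.19 = 13.87
  Problem sets 47 × 0.06 = 2.82
  Fieldwork 73 × 0.3 = 21.9
  Lab reports 100 × 0.11 = 11
  Case studies 41 × 0.05 = 2.05
  Reading responses 57 × 0.23 = 13.11
  Presentations 81 × 0.06 = 4.86
Sum = 69.61
69.61 is ≥ 61 and < 71 → D

D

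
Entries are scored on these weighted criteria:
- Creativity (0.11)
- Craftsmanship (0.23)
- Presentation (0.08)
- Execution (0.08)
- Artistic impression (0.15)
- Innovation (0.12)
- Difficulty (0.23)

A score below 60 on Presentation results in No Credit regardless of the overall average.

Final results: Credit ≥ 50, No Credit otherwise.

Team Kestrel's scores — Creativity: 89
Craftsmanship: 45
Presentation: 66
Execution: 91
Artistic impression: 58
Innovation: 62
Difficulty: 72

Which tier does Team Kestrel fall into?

Presentation score 66 ≥ 60: minimum met.
Weighted total:
  Creativity 89 × 0.11 = 9.79
  Craftsmanship 45 × 0.23 = 10.35
  Presentation 66 × 0.08 = 5.28
  Execution 91 × 0.08 = 7.28
  Artistic impression 58 × 0.15 = 8.7
  Innovation 62 × 0.12 = 7.44
  Difficulty 72 × 0.23 = 16.56
Sum = 65.4
65.4 ≥ 50 → Credit

Credit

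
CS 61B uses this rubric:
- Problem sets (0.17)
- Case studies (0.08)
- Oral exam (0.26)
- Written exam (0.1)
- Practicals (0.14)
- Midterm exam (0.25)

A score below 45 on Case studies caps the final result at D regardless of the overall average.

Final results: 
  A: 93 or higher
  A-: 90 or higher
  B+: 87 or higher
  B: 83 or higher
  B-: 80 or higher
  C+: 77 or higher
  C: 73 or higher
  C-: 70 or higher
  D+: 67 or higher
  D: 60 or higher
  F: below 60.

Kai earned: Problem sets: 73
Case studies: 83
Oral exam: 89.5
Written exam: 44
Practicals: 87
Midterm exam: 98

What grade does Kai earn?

B

Case studies score 83 ≥ 45: minimum met.
Weighted total:
  Problem sets 73 × 0.17 = 12.41
  Case studies 83 × 0.08 = 6.64
  Oral exam 89.5 × 0.26 = 23.27
  Written exam 44 × 0.1 = 4.4
  Practicals 87 × 0.14 = 12.18
  Midterm exam 98 × 0.25 = 24.5
Sum = 83.4
83.4 is ≥ 83 and < 87 → B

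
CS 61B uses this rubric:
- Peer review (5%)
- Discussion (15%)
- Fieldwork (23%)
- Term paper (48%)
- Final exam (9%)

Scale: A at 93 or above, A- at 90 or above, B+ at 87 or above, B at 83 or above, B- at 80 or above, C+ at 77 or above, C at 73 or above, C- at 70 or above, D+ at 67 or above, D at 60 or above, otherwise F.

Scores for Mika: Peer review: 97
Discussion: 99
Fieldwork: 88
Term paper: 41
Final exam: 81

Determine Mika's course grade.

Weighted total:
  Peer review 97 × 0.05 = 4.85
  Discussion 99 × 0.15 = 14.85
  Fieldwork 88 × 0.23 = 20.24
  Term paper 41 × 0.48 = 19.68
  Final exam 81 × 0.09 = 7.29
Sum = 66.91
66.91 is ≥ 60 and < 67 → D

D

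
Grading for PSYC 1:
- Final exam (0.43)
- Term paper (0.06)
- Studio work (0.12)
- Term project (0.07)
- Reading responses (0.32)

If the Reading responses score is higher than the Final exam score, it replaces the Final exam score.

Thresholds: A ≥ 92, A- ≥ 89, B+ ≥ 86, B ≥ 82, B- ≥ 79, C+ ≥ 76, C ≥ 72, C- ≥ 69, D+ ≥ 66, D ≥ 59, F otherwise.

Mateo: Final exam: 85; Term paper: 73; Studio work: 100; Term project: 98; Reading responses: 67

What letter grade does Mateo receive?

Reading responses (67) ≤ Final exam (85), so Final exam stays at 85.
Weighted total:
  Final exam 85 × 0.43 = 36.55
  Term paper 73 × 0.06 = 4.38
  Studio work 100 × 0.12 = 12
  Term project 98 × 0.07 = 6.86
  Reading responses 67 × 0.32 = 21.44
Sum = 81.23
81.23 is ≥ 79 and < 82 → B-

B-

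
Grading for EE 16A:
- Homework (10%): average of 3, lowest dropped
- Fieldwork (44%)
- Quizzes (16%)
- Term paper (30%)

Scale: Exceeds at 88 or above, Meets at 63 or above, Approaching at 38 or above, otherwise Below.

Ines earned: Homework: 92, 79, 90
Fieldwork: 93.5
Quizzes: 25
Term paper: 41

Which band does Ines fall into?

Meets

Homework: drop 79 → average of remaining 2 = 182/2 = 91
Weighted total:
  Homework 91 × 0.1 = 9.1
  Fieldwork 93.5 × 0.44 = 41.14
  Quizzes 25 × 0.16 = 4
  Term paper 41 × 0.3 = 12.3
Sum = 66.54
66.54 is ≥ 63 and < 88 → Meets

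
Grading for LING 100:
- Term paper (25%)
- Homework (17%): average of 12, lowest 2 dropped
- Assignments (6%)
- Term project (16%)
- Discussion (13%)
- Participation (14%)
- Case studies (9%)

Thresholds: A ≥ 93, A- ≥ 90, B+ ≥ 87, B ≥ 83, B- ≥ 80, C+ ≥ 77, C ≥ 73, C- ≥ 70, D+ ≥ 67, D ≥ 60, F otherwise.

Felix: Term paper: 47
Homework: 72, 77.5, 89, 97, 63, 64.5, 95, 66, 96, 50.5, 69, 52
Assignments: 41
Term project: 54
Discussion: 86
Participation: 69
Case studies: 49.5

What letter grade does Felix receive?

D

Homework: drop 50.5, 52 → average of remaining 10 = 789/10 = 78.9
Weighted total:
  Term paper 47 × 0.25 = 11.75
  Homework 78.9 × 0.17 = 13.413
  Assignments 41 × 0.06 = 2.46
  Term project 54 × 0.16 = 8.64
  Discussion 86 × 0.13 = 11.18
  Participation 69 × 0.14 = 9.66
  Case studies 49.5 × 0.09 = 4.455
Sum = 61.558
61.558 is ≥ 60 and < 67 → D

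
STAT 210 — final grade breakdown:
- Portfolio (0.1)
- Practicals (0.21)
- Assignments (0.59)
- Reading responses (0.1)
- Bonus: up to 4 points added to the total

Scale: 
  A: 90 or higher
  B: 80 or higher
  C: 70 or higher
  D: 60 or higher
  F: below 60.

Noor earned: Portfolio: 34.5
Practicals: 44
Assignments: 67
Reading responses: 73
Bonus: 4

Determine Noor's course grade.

Weighted total:
  Portfolio 34.5 × 0.1 = 3.45
  Practicals 44 × 0.21 = 9.24
  Assignments 67 × 0.59 = 39.53
  Reading responses 73 × 0.1 = 7.3
Sum = 59.52
Bonus: 59.52 + 4 = 63.52
63.52 is ≥ 60 and < 70 → D

D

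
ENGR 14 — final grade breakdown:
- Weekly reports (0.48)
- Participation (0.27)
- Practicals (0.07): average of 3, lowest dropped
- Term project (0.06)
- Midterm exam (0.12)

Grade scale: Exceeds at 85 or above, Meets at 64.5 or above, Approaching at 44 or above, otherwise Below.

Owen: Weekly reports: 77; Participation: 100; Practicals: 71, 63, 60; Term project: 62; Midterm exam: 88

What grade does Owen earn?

Meets

Practicals: drop 60 → average of remaining 2 = 134/2 = 67
Weighted total:
  Weekly reports 77 × 0.48 = 36.96
  Participation 100 × 0.27 = 27
  Practicals 67 × 0.07 = 4.69
  Term project 62 × 0.06 = 3.72
  Midterm exam 88 × 0.12 = 10.56
Sum = 82.93
82.93 is ≥ 64.5 and < 85 → Meets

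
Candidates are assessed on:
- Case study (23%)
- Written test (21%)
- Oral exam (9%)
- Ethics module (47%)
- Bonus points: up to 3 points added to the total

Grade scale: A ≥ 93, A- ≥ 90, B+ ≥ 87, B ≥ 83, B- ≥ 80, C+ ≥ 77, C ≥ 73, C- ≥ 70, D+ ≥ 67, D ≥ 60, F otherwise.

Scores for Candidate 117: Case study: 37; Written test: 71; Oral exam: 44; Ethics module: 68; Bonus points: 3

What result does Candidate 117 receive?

Weighted total:
  Case study 37 × 0.23 = 8.51
  Written test 71 × 0.21 = 14.91
  Oral exam 44 × 0.09 = 3.96
  Ethics module 68 × 0.47 = 31.96
Sum = 59.34
Bonus points: 59.34 + 3 = 62.34
62.34 is ≥ 60 and < 67 → D

D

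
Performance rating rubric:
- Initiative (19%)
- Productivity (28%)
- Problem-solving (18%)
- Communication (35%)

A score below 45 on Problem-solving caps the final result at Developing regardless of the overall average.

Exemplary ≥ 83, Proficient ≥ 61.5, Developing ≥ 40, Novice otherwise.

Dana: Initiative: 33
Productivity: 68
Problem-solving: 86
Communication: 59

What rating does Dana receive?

Developing

Problem-solving score 86 ≥ 45: minimum met.
Weighted total:
  Initiative 33 × 0.19 = 6.27
  Productivity 68 × 0.28 = 19.04
  Problem-solving 86 × 0.18 = 15.48
  Communication 59 × 0.35 = 20.65
Sum = 61.44
61.44 is ≥ 40 and < 61.5 → Developing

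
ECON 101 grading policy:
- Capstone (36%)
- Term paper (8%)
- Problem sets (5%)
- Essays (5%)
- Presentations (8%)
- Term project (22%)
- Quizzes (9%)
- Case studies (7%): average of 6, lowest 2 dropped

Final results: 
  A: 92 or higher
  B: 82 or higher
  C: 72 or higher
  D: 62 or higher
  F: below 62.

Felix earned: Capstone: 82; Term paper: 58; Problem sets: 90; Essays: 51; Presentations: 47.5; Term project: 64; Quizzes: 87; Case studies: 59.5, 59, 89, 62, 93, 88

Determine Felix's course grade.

Case studies: drop 59, 59.5 → average of remaining 4 = 332/4 = 83
Weighted total:
  Capstone 82 × 0.36 = 29.52
  Term paper 58 × 0.08 = 4.64
  Problem sets 90 × 0.05 = 4.5
  Essays 51 × 0.05 = 2.55
  Presentations 47.5 × 0.08 = 3.8
  Term project 64 × 0.22 = 14.08
  Quizzes 87 × 0.09 = 7.83
  Case studies 83 × 0.07 = 5.81
Sum = 72.73
72.73 is ≥ 72 and < 82 → C

C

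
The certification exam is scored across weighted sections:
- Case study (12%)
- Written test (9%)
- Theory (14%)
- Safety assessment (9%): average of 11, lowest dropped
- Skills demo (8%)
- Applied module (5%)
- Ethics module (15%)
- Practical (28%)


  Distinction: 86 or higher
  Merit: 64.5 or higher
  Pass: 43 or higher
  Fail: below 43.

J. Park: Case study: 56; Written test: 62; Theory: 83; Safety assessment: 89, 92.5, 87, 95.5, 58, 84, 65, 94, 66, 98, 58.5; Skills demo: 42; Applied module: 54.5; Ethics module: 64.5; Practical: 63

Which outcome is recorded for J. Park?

Safety assessment: drop 58 → average of remaining 10 = 829.5/10 = 82.95
Weighted total:
  Case study 56 × 0.12 = 6.72
  Written test 62 × 0.09 = 5.58
  Theory 83 × 0.14 = 11.62
  Safety assessment 82.95 × 0.09 = 7.4655
  Skills demo 42 × 0.08 = 3.36
  Applied module 54.5 × 0.05 = 2.725
  Ethics module 64.5 × 0.15 = 9.675
  Practical 63 × 0.28 = 17.64
Sum = 64.7855
64.7855 is ≥ 64.5 and < 86 → Merit

Merit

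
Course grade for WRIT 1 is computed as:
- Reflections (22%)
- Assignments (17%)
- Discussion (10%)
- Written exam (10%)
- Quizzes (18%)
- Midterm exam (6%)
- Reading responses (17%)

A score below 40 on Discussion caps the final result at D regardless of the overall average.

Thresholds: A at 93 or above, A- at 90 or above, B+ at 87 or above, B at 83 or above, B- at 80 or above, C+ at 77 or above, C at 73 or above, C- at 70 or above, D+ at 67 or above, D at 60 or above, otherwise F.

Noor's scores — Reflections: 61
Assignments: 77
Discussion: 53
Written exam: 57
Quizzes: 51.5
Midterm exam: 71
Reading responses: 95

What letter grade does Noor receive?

D+

Discussion score 53 ≥ 40: minimum met.
Weighted total:
  Reflections 61 × 0.22 = 13.42
  Assignments 77 × 0.17 = 13.09
  Discussion 53 × 0.1 = 5.3
  Written exam 57 × 0.1 = 5.7
  Quizzes 51.5 × 0.18 = 9.27
  Midterm exam 71 × 0.06 = 4.26
  Reading responses 95 × 0.17 = 16.15
Sum = 67.19
67.19 is ≥ 67 and < 70 → D+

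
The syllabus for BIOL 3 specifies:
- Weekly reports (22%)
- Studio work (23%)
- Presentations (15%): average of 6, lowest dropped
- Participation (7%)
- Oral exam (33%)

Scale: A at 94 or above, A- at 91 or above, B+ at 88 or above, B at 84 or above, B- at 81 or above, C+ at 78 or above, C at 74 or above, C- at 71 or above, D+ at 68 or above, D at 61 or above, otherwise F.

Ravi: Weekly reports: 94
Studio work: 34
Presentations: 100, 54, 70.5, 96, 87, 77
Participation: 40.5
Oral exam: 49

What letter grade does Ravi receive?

F

Presentations: drop 54 → average of remaining 5 = 430.5/5 = 86.1
Weighted total:
  Weekly reports 94 × 0.22 = 20.68
  Studio work 34 × 0.23 = 7.82
  Presentations 86.1 × 0.15 = 12.915
  Participation 40.5 × 0.07 = 2.835
  Oral exam 49 × 0.33 = 16.17
Sum = 60.42
60.42 < 61 → F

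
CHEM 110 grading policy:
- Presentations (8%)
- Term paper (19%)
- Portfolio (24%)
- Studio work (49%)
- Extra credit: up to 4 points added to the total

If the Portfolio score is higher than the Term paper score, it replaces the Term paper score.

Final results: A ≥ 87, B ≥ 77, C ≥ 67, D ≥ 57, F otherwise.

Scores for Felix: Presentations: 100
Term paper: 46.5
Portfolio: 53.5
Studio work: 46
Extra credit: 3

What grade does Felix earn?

F

Portfolio (53.5) > Term paper (46.5), so Term paper counts as 53.5.
Weighted total:
  Presentations 100 × 0.08 = 8
  Term paper 53.5 × 0.19 = 10.165
  Portfolio 53.5 × 0.24 = 12.84
  Studio work 46 × 0.49 = 22.54
Sum = 53.545
Extra credit: 53.545 + 3 = 56.545
56.545 < 57 → F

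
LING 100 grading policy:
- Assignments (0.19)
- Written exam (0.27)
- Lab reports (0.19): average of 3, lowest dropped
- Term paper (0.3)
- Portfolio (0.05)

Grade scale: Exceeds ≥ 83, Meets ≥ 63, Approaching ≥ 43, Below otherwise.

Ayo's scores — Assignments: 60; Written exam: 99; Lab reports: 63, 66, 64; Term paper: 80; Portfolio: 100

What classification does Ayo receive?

Meets

Lab reports: drop 63 → average of remaining 2 = 130/2 = 65
Weighted total:
  Assignments 60 × 0.19 = 11.4
  Written exam 99 × 0.27 = 26.73
  Lab reports 65 × 0.19 = 12.35
  Term paper 80 × 0.3 = 24
  Portfolio 100 × 0.05 = 5
Sum = 79.48
79.48 is ≥ 63 and < 83 → Meets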